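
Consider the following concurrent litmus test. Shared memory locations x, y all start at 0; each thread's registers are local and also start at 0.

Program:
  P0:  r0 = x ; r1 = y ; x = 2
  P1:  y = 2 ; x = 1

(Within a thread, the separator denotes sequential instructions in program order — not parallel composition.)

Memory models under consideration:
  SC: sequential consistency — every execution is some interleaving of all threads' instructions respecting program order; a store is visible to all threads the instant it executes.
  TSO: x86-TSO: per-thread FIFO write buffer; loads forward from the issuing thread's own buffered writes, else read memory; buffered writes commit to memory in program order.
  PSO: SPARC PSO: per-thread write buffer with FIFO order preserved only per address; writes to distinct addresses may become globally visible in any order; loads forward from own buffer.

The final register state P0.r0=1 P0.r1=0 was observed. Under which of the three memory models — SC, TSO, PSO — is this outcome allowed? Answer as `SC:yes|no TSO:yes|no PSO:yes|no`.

outcome vector order: (P0.r0,P0.r1)
under SC → <0 0>; <0 2>; <1 2>
under TSO → <0 0>; <0 2>; <1 2>
under PSO → <0 0>; <0 2>; <1 0>; <1 2>
target <1 0> ∈ {PSO}

SC:no TSO:no PSO:yes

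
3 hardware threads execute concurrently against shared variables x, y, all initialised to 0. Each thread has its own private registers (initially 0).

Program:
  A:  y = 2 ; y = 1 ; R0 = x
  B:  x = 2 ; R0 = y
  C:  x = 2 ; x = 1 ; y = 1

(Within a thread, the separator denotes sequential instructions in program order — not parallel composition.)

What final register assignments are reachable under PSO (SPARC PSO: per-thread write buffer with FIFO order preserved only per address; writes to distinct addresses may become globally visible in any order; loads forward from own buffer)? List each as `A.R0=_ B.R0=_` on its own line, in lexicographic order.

outcome vector order: (A.R0,B.R0)
|PSO outcomes| = 9

A.R0=0 B.R0=0
A.R0=0 B.R0=1
A.R0=0 B.R0=2
A.R0=1 B.R0=0
A.R0=1 B.R0=1
A.R0=1 B.R0=2
A.R0=2 B.R0=0
A.R0=2 B.R0=1
A.R0=2 B.R0=2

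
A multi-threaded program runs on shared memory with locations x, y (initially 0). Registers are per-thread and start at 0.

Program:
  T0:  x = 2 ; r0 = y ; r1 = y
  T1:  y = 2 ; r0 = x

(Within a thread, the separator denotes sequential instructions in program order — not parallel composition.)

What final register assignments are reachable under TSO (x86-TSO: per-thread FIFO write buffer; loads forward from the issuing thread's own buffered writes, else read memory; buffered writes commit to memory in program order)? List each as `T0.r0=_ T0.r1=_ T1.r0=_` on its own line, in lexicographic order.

T0.r0=0 T0.r1=0 T1.r0=0
T0.r0=0 T0.r1=0 T1.r0=2
T0.r0=0 T0.r1=2 T1.r0=0
T0.r0=0 T0.r1=2 T1.r0=2
T0.r0=2 T0.r1=2 T1.r0=0
T0.r0=2 T0.r1=2 T1.r0=2

outcome vector order: (T0.r0,T0.r1,T1.r0)
|TSO outcomes| = 6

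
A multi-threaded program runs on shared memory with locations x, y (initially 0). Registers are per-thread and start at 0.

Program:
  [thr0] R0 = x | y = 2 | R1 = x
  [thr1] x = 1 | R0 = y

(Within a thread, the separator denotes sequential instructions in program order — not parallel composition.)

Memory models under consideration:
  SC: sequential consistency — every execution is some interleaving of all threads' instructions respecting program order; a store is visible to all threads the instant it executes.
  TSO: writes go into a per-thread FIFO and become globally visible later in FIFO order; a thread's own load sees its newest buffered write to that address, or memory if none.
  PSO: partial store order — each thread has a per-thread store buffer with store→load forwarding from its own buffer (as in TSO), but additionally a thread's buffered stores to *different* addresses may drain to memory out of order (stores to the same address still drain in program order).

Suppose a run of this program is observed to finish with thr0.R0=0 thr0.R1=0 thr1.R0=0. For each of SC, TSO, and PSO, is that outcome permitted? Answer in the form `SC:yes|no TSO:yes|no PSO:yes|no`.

SC:no TSO:yes PSO:yes

outcome vector order: (thr0.R0,thr0.R1,thr1.R0)
[SC] allowed = {002 010 012 110 112}
[TSO] allowed = {000 002 010 012 110 112}
[PSO] allowed = {000 002 010 012 110 112}
target 000 ∈ {TSO,PSO}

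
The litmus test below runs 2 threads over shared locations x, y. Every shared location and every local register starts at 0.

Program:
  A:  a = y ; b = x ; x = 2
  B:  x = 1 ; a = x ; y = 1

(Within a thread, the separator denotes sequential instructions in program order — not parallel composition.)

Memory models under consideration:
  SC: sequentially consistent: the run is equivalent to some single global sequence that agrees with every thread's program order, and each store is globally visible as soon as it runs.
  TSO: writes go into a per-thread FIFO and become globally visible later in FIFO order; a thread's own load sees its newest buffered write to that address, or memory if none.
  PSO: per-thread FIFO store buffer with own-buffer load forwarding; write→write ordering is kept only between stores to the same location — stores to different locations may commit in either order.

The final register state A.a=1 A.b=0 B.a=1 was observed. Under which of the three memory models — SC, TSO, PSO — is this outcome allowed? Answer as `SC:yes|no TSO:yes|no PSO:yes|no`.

outcome vector order: (A.a,A.b,B.a)
SC: 5 outcomes — {0/0/1 0/0/2 0/1/1 0/1/2 1/1/1}
TSO: 5 outcomes — {0/0/1 0/0/2 0/1/1 0/1/2 1/1/1}
PSO: 6 outcomes — {0/0/1 0/0/2 0/1/1 0/1/2 1/0/1 1/1/1}
target 1/0/1 ∈ {PSO}

SC:no TSO:no PSO:yes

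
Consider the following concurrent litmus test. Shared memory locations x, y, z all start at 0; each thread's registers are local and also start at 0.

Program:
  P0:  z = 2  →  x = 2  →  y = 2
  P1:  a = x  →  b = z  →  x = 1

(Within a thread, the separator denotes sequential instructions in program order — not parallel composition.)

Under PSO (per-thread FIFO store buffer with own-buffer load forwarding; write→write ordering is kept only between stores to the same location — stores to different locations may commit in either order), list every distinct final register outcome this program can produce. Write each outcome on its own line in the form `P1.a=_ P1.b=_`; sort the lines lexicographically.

P1.a=0 P1.b=0
P1.a=0 P1.b=2
P1.a=2 P1.b=0
P1.a=2 P1.b=2

outcome vector order: (P1.a,P1.b)
|PSO outcomes| = 4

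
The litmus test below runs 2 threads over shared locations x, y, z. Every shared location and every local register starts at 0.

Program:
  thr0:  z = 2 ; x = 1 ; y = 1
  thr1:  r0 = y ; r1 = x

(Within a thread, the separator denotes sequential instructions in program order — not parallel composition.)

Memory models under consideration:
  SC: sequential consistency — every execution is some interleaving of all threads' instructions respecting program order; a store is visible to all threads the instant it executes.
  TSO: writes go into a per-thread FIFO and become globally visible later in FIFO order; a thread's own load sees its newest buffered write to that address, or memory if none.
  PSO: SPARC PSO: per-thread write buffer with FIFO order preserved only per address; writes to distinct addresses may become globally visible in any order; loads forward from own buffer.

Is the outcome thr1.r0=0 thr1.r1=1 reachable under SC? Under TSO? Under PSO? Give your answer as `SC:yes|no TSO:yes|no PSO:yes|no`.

outcome vector order: (thr1.r0,thr1.r1)
SC: 3 outcomes — {0/0; 0/1; 1/1}
TSO: 3 outcomes — {0/0; 0/1; 1/1}
PSO: 4 outcomes — {0/0; 0/1; 1/0; 1/1}
target 0/1 ∈ {SC,TSO,PSO}

SC:yes TSO:yes PSO:yes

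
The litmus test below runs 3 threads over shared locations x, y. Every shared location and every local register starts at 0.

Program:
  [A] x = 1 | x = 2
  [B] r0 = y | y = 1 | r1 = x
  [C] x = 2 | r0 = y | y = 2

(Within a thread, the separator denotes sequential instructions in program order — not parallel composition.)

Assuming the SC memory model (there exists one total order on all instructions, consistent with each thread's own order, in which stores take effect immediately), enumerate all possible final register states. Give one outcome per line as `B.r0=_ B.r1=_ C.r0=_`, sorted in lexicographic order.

outcome vector order: (B.r0,B.r1,C.r0)
|SC outcomes| = 7

B.r0=0 B.r1=0 C.r0=1
B.r0=0 B.r1=1 C.r0=0
B.r0=0 B.r1=1 C.r0=1
B.r0=0 B.r1=2 C.r0=0
B.r0=0 B.r1=2 C.r0=1
B.r0=2 B.r1=1 C.r0=0
B.r0=2 B.r1=2 C.r0=0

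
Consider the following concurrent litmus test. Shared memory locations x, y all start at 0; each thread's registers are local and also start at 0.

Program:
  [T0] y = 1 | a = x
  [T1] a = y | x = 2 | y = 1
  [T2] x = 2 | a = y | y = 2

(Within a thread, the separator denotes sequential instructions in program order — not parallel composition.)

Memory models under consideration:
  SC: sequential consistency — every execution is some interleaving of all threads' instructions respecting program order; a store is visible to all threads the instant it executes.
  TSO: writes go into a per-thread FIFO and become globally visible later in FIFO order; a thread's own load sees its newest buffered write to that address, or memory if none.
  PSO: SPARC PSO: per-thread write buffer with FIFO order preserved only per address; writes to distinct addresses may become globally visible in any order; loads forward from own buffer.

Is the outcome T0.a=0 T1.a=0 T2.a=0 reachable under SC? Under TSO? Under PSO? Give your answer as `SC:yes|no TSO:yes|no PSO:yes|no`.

SC:no TSO:yes PSO:yes

outcome vector order: (T0.a,T1.a,T2.a)
SC: 9 outcomes — {0/0/1 0/1/1 0/2/1 2/0/0 2/0/1 2/1/0 2/1/1 2/2/0 2/2/1}
TSO: 12 outcomes — {0/0/0 0/0/1 0/1/0 0/1/1 0/2/0 0/2/1 2/0/0 2/0/1 2/1/0 2/1/1 2/2/0 2/2/1}
PSO: 12 outcomes — {0/0/0 0/0/1 0/1/0 0/1/1 0/2/0 0/2/1 2/0/0 2/0/1 2/1/0 2/1/1 2/2/0 2/2/1}
target 0/0/0 ∈ {TSO,PSO}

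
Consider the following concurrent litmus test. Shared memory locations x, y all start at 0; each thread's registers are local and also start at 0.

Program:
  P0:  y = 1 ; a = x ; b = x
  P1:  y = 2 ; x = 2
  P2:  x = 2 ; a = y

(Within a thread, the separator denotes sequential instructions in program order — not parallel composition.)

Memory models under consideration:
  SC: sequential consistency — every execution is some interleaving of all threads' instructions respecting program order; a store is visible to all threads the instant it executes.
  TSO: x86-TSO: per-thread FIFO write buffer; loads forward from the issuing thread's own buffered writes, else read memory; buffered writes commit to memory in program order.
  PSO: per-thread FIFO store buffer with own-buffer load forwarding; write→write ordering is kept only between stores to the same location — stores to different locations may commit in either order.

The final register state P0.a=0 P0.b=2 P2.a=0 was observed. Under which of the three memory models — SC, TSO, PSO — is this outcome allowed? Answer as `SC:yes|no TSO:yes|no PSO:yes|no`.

SC:no TSO:yes PSO:yes

outcome vector order: (P0.a,P0.b,P2.a)
[SC] allowed = {0/0/1; 0/0/2; 0/2/1; 0/2/2; 2/2/0; 2/2/1; 2/2/2}
[TSO] allowed = {0/0/0; 0/0/1; 0/0/2; 0/2/0; 0/2/1; 0/2/2; 2/2/0; 2/2/1; 2/2/2}
[PSO] allowed = {0/0/0; 0/0/1; 0/0/2; 0/2/0; 0/2/1; 0/2/2; 2/2/0; 2/2/1; 2/2/2}
target 0/2/0 ∈ {TSO,PSO}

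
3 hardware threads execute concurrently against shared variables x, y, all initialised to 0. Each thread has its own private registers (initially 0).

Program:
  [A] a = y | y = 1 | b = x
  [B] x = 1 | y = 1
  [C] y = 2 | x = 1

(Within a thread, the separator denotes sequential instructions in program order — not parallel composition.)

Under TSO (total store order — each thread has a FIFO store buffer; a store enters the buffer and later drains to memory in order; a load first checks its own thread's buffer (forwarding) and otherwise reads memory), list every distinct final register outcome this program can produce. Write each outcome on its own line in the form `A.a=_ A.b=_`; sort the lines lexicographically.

A.a=0 A.b=0
A.a=0 A.b=1
A.a=1 A.b=1
A.a=2 A.b=0
A.a=2 A.b=1

outcome vector order: (A.a,A.b)
|TSO outcomes| = 5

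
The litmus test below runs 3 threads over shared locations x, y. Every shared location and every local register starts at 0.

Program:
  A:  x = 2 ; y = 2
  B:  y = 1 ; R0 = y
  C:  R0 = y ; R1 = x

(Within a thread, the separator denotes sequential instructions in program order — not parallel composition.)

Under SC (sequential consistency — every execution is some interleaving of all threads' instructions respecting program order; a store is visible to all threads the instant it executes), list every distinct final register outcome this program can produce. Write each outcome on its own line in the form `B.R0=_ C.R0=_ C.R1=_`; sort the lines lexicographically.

B.R0=1 C.R0=0 C.R1=0
B.R0=1 C.R0=0 C.R1=2
B.R0=1 C.R0=1 C.R1=0
B.R0=1 C.R0=1 C.R1=2
B.R0=1 C.R0=2 C.R1=2
B.R0=2 C.R0=0 C.R1=0
B.R0=2 C.R0=0 C.R1=2
B.R0=2 C.R0=1 C.R1=0
B.R0=2 C.R0=1 C.R1=2
B.R0=2 C.R0=2 C.R1=2

outcome vector order: (B.R0,C.R0,C.R1)
|SC outcomes| = 10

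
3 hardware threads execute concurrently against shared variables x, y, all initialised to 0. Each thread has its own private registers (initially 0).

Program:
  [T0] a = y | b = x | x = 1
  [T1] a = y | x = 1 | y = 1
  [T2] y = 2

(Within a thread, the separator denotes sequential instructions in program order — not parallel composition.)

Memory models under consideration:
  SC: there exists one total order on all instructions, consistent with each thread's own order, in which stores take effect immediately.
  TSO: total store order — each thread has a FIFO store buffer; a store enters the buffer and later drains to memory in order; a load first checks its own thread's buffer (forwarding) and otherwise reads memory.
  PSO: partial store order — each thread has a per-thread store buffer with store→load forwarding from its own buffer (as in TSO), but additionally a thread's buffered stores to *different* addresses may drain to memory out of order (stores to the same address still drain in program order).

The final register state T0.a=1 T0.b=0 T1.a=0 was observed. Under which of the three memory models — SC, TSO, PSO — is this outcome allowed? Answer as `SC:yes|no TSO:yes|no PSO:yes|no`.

outcome vector order: (T0.a,T0.b,T1.a)
[SC] allowed = {(0,0,0) (0,0,2) (0,1,0) (0,1,2) (1,1,0) (1,1,2) (2,0,0) (2,0,2) (2,1,0) (2,1,2)}
[TSO] allowed = {(0,0,0) (0,0,2) (0,1,0) (0,1,2) (1,1,0) (1,1,2) (2,0,0) (2,0,2) (2,1,0) (2,1,2)}
[PSO] allowed = {(0,0,0) (0,0,2) (0,1,0) (0,1,2) (1,0,0) (1,0,2) (1,1,0) (1,1,2) (2,0,0) (2,0,2) (2,1,0) (2,1,2)}
target (1,0,0) ∈ {PSO}

SC:no TSO:no PSO:yes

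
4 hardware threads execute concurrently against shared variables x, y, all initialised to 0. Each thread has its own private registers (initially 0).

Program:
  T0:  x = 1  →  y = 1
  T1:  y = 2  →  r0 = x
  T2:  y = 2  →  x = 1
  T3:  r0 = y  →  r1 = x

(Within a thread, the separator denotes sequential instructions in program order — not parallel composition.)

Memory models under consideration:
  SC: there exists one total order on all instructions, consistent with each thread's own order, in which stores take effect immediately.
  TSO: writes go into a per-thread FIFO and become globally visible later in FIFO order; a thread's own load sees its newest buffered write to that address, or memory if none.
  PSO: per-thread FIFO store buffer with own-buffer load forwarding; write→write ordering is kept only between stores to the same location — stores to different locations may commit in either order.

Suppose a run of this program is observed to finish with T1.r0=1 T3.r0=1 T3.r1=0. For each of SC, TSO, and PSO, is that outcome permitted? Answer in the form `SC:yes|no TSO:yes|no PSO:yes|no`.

SC:no TSO:no PSO:yes

outcome vector order: (T1.r0,T3.r0,T3.r1)
under SC → 000 001 011 020 021 100 101 111 120 121
under TSO → 000 001 011 020 021 100 101 111 120 121
under PSO → 000 001 010 011 020 021 100 101 110 111 120 121
target 110 ∈ {PSO}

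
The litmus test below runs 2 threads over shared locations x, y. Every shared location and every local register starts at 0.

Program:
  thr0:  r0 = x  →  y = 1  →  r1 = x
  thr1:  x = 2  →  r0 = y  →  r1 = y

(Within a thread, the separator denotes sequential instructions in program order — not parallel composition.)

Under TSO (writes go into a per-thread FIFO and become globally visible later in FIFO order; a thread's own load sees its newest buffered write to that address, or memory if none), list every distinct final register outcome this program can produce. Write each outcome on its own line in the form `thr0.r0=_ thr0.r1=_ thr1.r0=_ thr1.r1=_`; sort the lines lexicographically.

outcome vector order: (thr0.r0,thr0.r1,thr1.r0,thr1.r1)
|TSO outcomes| = 9

thr0.r0=0 thr0.r1=0 thr1.r0=0 thr1.r1=0
thr0.r0=0 thr0.r1=0 thr1.r0=0 thr1.r1=1
thr0.r0=0 thr0.r1=0 thr1.r0=1 thr1.r1=1
thr0.r0=0 thr0.r1=2 thr1.r0=0 thr1.r1=0
thr0.r0=0 thr0.r1=2 thr1.r0=0 thr1.r1=1
thr0.r0=0 thr0.r1=2 thr1.r0=1 thr1.r1=1
thr0.r0=2 thr0.r1=2 thr1.r0=0 thr1.r1=0
thr0.r0=2 thr0.r1=2 thr1.r0=0 thr1.r1=1
thr0.r0=2 thr0.r1=2 thr1.r0=1 thr1.r1=1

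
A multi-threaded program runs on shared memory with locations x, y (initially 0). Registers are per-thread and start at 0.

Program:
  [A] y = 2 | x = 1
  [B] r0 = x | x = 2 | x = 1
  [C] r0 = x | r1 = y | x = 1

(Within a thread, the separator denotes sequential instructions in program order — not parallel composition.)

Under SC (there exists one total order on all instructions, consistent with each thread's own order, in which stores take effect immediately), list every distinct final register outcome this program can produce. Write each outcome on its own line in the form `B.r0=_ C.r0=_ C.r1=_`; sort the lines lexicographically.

outcome vector order: (B.r0,C.r0,C.r1)
|SC outcomes| = 10

B.r0=0 C.r0=0 C.r1=0
B.r0=0 C.r0=0 C.r1=2
B.r0=0 C.r0=1 C.r1=0
B.r0=0 C.r0=1 C.r1=2
B.r0=0 C.r0=2 C.r1=0
B.r0=0 C.r0=2 C.r1=2
B.r0=1 C.r0=0 C.r1=0
B.r0=1 C.r0=0 C.r1=2
B.r0=1 C.r0=1 C.r1=2
B.r0=1 C.r0=2 C.r1=2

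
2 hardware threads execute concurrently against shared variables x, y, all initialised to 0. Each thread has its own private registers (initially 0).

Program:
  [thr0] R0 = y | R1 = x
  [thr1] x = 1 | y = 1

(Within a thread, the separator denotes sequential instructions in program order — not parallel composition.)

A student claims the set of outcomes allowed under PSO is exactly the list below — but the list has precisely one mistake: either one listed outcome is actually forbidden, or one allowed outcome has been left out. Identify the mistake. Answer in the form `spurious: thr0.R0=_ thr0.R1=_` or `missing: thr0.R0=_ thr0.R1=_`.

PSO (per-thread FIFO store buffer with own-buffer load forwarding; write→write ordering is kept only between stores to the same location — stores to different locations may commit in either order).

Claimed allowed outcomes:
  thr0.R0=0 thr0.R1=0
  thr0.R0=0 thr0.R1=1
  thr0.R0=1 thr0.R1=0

missing: thr0.R0=1 thr0.R1=1

outcome vector order: (thr0.R0,thr0.R1)
[PSO] allowed = {(0,0), (0,1), (1,0), (1,1)}
PSO∖claimed = {(1,1)}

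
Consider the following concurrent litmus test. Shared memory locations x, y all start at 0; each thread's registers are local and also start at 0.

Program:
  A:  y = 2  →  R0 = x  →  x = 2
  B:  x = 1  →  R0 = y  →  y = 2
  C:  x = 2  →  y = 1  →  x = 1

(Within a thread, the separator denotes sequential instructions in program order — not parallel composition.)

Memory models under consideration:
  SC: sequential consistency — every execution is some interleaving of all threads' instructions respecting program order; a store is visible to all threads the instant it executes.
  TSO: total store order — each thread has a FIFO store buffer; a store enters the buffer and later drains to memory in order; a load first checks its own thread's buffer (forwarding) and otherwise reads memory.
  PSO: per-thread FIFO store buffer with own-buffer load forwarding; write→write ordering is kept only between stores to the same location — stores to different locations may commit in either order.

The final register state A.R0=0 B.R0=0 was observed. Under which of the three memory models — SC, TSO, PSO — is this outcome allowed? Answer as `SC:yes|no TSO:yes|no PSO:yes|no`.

outcome vector order: (A.R0,B.R0)
under SC → <0 1>; <0 2>; <1 0>; <1 1>; <1 2>; <2 0>; <2 1>; <2 2>
under TSO → <0 0>; <0 1>; <0 2>; <1 0>; <1 1>; <1 2>; <2 0>; <2 1>; <2 2>
under PSO → <0 0>; <0 1>; <0 2>; <1 0>; <1 1>; <1 2>; <2 0>; <2 1>; <2 2>
target <0 0> ∈ {TSO,PSO}

SC:no TSO:yes PSO:yes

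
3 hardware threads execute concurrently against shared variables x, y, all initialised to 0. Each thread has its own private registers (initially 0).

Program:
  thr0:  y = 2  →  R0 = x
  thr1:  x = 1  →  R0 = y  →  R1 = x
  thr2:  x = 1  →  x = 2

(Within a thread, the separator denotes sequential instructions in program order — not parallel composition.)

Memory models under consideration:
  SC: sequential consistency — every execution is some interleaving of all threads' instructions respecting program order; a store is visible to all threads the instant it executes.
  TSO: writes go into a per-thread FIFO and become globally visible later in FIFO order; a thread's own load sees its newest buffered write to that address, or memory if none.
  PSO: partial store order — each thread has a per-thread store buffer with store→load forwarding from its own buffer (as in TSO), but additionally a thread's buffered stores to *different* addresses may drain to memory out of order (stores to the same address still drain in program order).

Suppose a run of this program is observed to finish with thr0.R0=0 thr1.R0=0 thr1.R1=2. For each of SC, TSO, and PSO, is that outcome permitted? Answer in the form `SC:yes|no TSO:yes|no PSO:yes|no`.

outcome vector order: (thr0.R0,thr1.R0,thr1.R1)
SC (10): 021 022 101 102 121 122 201 202 221 222
TSO (12): 001 002 021 022 101 102 121 122 201 202 221 222
PSO (12): 001 002 021 022 101 102 121 122 201 202 221 222
target 002 ∈ {TSO,PSO}

SC:no TSO:yes PSO:yes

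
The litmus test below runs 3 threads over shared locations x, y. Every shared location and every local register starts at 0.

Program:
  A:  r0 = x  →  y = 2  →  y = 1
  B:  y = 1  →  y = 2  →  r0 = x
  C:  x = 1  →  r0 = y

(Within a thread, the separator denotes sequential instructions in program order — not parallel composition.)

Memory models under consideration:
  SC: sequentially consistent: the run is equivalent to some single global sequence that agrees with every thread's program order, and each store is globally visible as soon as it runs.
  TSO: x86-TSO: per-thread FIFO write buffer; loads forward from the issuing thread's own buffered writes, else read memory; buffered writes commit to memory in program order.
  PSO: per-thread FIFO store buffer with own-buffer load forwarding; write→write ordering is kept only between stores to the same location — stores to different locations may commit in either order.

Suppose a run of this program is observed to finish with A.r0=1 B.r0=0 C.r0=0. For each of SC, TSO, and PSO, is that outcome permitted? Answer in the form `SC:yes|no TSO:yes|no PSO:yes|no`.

SC:no TSO:yes PSO:yes

outcome vector order: (A.r0,B.r0,C.r0)
[SC] allowed = {<0 0 1>; <0 0 2>; <0 1 0>; <0 1 1>; <0 1 2>; <1 0 1>; <1 0 2>; <1 1 0>; <1 1 1>; <1 1 2>}
[TSO] allowed = {<0 0 0>; <0 0 1>; <0 0 2>; <0 1 0>; <0 1 1>; <0 1 2>; <1 0 0>; <1 0 1>; <1 0 2>; <1 1 0>; <1 1 1>; <1 1 2>}
[PSO] allowed = {<0 0 0>; <0 0 1>; <0 0 2>; <0 1 0>; <0 1 1>; <0 1 2>; <1 0 0>; <1 0 1>; <1 0 2>; <1 1 0>; <1 1 1>; <1 1 2>}
target <1 0 0> ∈ {TSO,PSO}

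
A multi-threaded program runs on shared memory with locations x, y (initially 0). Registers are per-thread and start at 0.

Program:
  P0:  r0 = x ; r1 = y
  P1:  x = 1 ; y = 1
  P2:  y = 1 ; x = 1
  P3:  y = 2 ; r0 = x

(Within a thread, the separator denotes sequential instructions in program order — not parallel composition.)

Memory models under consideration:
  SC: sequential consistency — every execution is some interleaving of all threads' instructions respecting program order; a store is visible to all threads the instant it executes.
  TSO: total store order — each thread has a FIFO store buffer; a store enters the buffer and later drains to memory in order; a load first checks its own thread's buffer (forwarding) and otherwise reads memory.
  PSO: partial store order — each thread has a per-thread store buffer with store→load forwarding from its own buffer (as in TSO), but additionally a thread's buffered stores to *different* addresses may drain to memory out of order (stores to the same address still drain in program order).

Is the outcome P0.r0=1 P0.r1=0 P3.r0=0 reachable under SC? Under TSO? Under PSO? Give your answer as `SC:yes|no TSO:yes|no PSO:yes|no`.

outcome vector order: (P0.r0,P0.r1,P3.r0)
under SC → <0 0 0>, <0 0 1>, <0 1 0>, <0 1 1>, <0 2 0>, <0 2 1>, <1 0 1>, <1 1 0>, <1 1 1>, <1 2 0>, <1 2 1>
under TSO → <0 0 0>, <0 0 1>, <0 1 0>, <0 1 1>, <0 2 0>, <0 2 1>, <1 0 0>, <1 0 1>, <1 1 0>, <1 1 1>, <1 2 0>, <1 2 1>
under PSO → <0 0 0>, <0 0 1>, <0 1 0>, <0 1 1>, <0 2 0>, <0 2 1>, <1 0 0>, <1 0 1>, <1 1 0>, <1 1 1>, <1 2 0>, <1 2 1>
target <1 0 0> ∈ {TSO,PSO}

SC:no TSO:yes PSO:yes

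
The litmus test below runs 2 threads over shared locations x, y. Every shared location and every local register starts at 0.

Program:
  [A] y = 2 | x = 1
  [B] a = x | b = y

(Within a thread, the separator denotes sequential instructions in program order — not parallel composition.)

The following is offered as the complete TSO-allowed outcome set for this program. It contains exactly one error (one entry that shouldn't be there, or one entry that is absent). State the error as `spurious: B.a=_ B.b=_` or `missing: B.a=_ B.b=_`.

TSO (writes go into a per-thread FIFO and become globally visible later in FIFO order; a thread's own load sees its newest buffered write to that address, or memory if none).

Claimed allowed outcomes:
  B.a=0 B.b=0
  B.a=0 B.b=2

outcome vector order: (B.a,B.b)
TSO: 3 outcomes — {0/0; 0/2; 1/2}
TSO∖claimed = {1/2}

missing: B.a=1 B.b=2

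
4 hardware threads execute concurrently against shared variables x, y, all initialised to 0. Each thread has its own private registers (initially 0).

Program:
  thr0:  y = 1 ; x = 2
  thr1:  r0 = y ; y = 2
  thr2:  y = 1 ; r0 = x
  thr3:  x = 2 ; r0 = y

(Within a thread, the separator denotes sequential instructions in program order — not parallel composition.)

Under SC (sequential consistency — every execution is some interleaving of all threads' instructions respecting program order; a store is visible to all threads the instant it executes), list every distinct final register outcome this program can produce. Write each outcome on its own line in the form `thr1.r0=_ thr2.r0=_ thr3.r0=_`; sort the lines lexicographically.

outcome vector order: (thr1.r0,thr2.r0,thr3.r0)
|SC outcomes| = 10

thr1.r0=0 thr2.r0=0 thr3.r0=1
thr1.r0=0 thr2.r0=0 thr3.r0=2
thr1.r0=0 thr2.r0=2 thr3.r0=0
thr1.r0=0 thr2.r0=2 thr3.r0=1
thr1.r0=0 thr2.r0=2 thr3.r0=2
thr1.r0=1 thr2.r0=0 thr3.r0=1
thr1.r0=1 thr2.r0=0 thr3.r0=2
thr1.r0=1 thr2.r0=2 thr3.r0=0
thr1.r0=1 thr2.r0=2 thr3.r0=1
thr1.r0=1 thr2.r0=2 thr3.r0=2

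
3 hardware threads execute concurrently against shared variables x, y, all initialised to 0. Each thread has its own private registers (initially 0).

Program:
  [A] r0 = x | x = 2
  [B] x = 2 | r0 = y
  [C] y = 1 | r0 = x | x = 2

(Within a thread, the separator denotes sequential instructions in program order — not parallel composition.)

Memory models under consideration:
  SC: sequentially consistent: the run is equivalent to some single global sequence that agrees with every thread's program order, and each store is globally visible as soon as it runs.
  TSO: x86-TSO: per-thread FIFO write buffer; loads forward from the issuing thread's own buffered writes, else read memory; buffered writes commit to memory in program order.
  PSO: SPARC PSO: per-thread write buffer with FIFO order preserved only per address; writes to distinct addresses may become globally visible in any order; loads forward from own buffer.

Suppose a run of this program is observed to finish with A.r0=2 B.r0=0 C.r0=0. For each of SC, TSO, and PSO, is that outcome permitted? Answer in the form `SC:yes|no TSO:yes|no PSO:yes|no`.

SC:no TSO:yes PSO:yes

outcome vector order: (A.r0,B.r0,C.r0)
under SC → 002 010 012 202 210 212
under TSO → 000 002 010 012 200 202 210 212
under PSO → 000 002 010 012 200 202 210 212
target 200 ∈ {TSO,PSO}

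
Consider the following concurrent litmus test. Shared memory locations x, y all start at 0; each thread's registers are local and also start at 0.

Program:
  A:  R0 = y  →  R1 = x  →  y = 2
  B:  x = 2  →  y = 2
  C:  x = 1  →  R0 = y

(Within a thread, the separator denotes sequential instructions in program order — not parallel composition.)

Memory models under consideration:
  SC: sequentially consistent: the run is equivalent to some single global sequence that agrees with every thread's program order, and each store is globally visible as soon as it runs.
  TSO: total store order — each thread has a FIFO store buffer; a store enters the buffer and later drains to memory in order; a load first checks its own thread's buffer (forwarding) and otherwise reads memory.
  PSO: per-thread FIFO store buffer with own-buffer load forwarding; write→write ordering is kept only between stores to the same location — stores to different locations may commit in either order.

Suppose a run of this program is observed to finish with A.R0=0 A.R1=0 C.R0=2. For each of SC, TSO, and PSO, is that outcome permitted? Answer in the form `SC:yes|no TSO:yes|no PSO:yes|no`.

outcome vector order: (A.R0,A.R1,C.R0)
SC (10): (0,0,0), (0,0,2), (0,1,0), (0,1,2), (0,2,0), (0,2,2), (2,1,0), (2,1,2), (2,2,0), (2,2,2)
TSO (10): (0,0,0), (0,0,2), (0,1,0), (0,1,2), (0,2,0), (0,2,2), (2,1,0), (2,1,2), (2,2,0), (2,2,2)
PSO (12): (0,0,0), (0,0,2), (0,1,0), (0,1,2), (0,2,0), (0,2,2), (2,0,0), (2,0,2), (2,1,0), (2,1,2), (2,2,0), (2,2,2)
target (0,0,2) ∈ {SC,TSO,PSO}

SC:yes TSO:yes PSO:yes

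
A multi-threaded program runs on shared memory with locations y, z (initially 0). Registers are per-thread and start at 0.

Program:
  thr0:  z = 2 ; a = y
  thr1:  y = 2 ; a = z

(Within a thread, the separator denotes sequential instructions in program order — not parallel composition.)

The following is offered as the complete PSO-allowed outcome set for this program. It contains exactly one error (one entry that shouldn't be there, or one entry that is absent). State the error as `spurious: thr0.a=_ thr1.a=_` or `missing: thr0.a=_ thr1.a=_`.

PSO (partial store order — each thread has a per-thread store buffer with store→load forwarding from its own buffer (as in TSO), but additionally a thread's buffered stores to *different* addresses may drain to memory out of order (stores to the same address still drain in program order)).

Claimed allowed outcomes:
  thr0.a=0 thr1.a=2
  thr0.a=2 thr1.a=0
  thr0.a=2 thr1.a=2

outcome vector order: (thr0.a,thr1.a)
[PSO] allowed = {00; 02; 20; 22}
PSO∖claimed = {00}

missing: thr0.a=0 thr1.a=0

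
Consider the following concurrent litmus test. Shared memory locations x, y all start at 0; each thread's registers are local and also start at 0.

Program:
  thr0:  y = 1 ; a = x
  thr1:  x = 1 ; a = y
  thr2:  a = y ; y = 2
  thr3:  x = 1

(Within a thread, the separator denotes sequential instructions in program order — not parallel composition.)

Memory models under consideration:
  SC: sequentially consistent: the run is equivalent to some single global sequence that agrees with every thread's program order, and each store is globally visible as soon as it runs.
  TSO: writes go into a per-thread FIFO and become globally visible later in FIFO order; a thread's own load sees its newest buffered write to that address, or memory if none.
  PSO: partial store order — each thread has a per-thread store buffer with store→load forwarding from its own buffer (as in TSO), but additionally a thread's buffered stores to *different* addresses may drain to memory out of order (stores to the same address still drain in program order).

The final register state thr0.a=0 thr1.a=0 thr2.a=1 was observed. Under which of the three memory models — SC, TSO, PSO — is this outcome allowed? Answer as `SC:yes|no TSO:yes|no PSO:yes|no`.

SC:no TSO:yes PSO:yes

outcome vector order: (thr0.a,thr1.a,thr2.a)
[SC] allowed = {010; 011; 020; 021; 100; 101; 110; 111; 120; 121}
[TSO] allowed = {000; 001; 010; 011; 020; 021; 100; 101; 110; 111; 120; 121}
[PSO] allowed = {000; 001; 010; 011; 020; 021; 100; 101; 110; 111; 120; 121}
target 001 ∈ {TSO,PSO}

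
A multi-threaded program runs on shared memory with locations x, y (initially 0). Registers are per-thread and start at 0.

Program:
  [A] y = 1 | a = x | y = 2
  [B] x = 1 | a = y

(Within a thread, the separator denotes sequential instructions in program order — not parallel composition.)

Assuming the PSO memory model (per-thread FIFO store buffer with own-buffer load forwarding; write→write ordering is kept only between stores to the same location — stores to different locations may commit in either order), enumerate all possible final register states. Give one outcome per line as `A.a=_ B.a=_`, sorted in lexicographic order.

A.a=0 B.a=0
A.a=0 B.a=1
A.a=0 B.a=2
A.a=1 B.a=0
A.a=1 B.a=1
A.a=1 B.a=2

outcome vector order: (A.a,B.a)
|PSO outcomes| = 6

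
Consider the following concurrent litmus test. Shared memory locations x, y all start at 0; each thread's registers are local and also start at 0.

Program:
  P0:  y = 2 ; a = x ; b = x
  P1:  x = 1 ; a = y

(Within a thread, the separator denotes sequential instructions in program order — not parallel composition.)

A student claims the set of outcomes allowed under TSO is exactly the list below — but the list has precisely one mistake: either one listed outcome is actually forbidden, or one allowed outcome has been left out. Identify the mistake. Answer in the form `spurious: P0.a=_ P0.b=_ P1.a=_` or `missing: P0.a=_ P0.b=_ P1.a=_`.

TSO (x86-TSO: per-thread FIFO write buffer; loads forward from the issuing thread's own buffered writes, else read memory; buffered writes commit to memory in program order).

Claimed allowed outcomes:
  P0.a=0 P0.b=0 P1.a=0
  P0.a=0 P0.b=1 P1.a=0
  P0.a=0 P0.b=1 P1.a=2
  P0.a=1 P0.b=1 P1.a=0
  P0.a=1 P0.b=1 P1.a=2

outcome vector order: (P0.a,P0.b,P1.a)
TSO (6): 000, 002, 010, 012, 110, 112
TSO∖claimed = {002}

missing: P0.a=0 P0.b=0 P1.a=2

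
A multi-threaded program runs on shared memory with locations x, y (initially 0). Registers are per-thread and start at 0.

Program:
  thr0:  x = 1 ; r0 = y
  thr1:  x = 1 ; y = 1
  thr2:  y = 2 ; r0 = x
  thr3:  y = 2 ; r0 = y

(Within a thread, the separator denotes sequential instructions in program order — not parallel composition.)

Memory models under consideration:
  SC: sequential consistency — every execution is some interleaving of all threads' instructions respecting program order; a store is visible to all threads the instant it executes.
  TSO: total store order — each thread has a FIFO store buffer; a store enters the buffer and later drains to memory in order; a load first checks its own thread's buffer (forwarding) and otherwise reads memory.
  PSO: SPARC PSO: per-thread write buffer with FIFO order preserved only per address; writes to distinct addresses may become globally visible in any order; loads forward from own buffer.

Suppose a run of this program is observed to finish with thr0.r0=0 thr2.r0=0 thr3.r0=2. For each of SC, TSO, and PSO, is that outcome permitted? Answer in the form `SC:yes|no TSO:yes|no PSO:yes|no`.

SC:no TSO:yes PSO:yes

outcome vector order: (thr0.r0,thr2.r0,thr3.r0)
under SC → 0/1/1, 0/1/2, 1/0/1, 1/0/2, 1/1/1, 1/1/2, 2/0/1, 2/0/2, 2/1/1, 2/1/2
under TSO → 0/0/1, 0/0/2, 0/1/1, 0/1/2, 1/0/1, 1/0/2, 1/1/1, 1/1/2, 2/0/1, 2/0/2, 2/1/1, 2/1/2
under PSO → 0/0/1, 0/0/2, 0/1/1, 0/1/2, 1/0/1, 1/0/2, 1/1/1, 1/1/2, 2/0/1, 2/0/2, 2/1/1, 2/1/2
target 0/0/2 ∈ {TSO,PSO}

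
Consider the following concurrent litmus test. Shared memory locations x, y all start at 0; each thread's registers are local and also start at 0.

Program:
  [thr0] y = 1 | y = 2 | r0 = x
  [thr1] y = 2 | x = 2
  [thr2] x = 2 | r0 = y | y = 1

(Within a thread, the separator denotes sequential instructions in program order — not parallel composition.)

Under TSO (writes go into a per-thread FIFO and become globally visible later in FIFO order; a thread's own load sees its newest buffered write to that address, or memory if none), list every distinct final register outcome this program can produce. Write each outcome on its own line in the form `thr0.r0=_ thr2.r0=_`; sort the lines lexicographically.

thr0.r0=0 thr2.r0=0
thr0.r0=0 thr2.r0=1
thr0.r0=0 thr2.r0=2
thr0.r0=2 thr2.r0=0
thr0.r0=2 thr2.r0=1
thr0.r0=2 thr2.r0=2

outcome vector order: (thr0.r0,thr2.r0)
|TSO outcomes| = 6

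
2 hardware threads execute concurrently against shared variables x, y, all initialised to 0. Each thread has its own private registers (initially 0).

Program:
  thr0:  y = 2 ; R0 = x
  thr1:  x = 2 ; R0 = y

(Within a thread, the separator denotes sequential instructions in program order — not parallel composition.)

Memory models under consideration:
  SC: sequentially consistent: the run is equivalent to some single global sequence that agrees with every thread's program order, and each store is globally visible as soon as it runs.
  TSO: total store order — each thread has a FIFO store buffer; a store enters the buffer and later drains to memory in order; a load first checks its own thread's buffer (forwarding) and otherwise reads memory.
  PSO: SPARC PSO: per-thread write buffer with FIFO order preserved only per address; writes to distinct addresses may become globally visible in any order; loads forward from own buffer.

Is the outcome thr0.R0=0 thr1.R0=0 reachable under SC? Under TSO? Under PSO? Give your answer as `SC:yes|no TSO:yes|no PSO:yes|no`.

outcome vector order: (thr0.R0,thr1.R0)
under SC → 0/2, 2/0, 2/2
under TSO → 0/0, 0/2, 2/0, 2/2
under PSO → 0/0, 0/2, 2/0, 2/2
target 0/0 ∈ {TSO,PSO}

SC:no TSO:yes PSO:yes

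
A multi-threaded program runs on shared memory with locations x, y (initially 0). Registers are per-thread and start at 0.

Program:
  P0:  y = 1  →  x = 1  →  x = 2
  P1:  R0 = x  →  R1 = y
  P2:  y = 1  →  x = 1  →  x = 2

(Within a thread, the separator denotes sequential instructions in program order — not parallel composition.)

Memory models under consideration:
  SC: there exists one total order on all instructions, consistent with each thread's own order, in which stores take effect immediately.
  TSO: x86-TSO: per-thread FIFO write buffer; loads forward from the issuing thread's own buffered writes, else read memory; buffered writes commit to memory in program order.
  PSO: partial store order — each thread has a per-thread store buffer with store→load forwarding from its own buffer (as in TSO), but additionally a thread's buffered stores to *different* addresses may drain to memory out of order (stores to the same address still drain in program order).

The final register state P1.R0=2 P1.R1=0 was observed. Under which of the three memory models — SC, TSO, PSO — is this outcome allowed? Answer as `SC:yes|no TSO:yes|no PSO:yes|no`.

SC:no TSO:no PSO:yes

outcome vector order: (P1.R0,P1.R1)
SC (4): (0,0) (0,1) (1,1) (2,1)
TSO (4): (0,0) (0,1) (1,1) (2,1)
PSO (6): (0,0) (0,1) (1,0) (1,1) (2,0) (2,1)
target (2,0) ∈ {PSO}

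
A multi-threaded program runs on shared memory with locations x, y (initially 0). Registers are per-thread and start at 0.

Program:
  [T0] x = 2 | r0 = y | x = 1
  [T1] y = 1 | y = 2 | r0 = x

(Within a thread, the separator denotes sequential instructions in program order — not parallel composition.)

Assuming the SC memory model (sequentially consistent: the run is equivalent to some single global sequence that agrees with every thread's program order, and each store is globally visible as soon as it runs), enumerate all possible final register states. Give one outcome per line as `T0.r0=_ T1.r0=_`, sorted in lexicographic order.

T0.r0=0 T1.r0=1
T0.r0=0 T1.r0=2
T0.r0=1 T1.r0=1
T0.r0=1 T1.r0=2
T0.r0=2 T1.r0=0
T0.r0=2 T1.r0=1
T0.r0=2 T1.r0=2

outcome vector order: (T0.r0,T1.r0)
|SC outcomes| = 7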